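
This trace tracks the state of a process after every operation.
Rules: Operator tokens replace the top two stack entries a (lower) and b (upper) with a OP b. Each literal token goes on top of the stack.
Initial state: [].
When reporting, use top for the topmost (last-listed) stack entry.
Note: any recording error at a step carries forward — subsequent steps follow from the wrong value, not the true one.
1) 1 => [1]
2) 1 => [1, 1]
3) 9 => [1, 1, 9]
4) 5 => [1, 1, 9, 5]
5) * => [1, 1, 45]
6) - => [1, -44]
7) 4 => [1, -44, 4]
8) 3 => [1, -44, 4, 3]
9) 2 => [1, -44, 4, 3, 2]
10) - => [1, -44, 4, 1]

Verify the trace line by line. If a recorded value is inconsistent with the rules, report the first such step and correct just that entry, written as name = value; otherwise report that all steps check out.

no error

Step 1: push 1: top = 1 — verified.
Step 2: push 1: top = 1 — confirmed correct.
Step 3: push 9: top = 9 — in agreement.
Step 4: push 5: top = 5 — in agreement.
Step 5: 9 * 5 = 45 — consistent with the trace.
Step 6: 1 - 45 = -44 — confirmed correct.
Step 7: push 4: top = 4 — agrees with the trace.
Step 8: push 3: top = 3 — matches.
Step 9: push 2: top = 2 — matches.
Step 10: 3 - 2 = 1 — consistent with the trace.
No step deviates from the rules.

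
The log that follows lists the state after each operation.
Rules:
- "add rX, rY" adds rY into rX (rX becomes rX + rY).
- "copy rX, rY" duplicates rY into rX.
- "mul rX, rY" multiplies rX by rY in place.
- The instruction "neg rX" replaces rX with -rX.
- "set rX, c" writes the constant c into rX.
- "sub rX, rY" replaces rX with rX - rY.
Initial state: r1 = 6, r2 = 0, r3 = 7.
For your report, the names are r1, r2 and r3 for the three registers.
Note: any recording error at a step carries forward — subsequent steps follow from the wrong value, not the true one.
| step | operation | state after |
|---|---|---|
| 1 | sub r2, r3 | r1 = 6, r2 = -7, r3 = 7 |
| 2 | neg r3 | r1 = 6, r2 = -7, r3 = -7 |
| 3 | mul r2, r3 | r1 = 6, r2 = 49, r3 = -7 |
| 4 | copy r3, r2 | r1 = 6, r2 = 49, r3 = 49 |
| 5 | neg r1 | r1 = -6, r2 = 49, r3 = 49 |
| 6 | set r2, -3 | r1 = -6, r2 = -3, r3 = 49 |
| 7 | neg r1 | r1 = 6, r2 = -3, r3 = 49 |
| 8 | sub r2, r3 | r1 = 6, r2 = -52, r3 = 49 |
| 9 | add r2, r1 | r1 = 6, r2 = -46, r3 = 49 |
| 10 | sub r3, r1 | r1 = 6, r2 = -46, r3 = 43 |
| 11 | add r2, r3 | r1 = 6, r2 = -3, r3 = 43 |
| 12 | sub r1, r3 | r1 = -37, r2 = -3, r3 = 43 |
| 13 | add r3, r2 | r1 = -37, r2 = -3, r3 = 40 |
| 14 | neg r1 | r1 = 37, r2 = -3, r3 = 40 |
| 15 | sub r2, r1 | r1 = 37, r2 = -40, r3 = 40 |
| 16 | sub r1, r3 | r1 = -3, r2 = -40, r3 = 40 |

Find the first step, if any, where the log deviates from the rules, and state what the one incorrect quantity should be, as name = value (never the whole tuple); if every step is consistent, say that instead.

no error

step 1: r2 = 0 - 7 = -7 -> verified
step 2: r3 = -(7) = -7 -> matches
step 3: r2 = -7 * -7 = 49 -> no discrepancy
step 4: r3 = 49 -> exactly as logged
step 5: r1 = -(6) = -6 -> no discrepancy
step 6: r2 = -3 -> verified
step 7: r1 = -(-6) = 6 -> agrees with the log
step 8: r2 = -3 - 49 = -52 -> same as recorded
step 9: r2 = -52 + 6 = -46 -> checks out
step 10: r3 = 49 - 6 = 43 -> agrees with the log
step 11: r2 = -46 + 43 = -3 -> consistent with the log
step 12: r1 = 6 - 43 = -37 -> agrees with the log
step 13: r3 = 43 + -3 = 40 -> checks out
step 14: r1 = -(-37) = 37 -> no discrepancy
step 15: r2 = -3 - 37 = -40 -> checks out
step 16: r1 = 37 - 40 = -3 -> verified
All steps check out; nothing to correct.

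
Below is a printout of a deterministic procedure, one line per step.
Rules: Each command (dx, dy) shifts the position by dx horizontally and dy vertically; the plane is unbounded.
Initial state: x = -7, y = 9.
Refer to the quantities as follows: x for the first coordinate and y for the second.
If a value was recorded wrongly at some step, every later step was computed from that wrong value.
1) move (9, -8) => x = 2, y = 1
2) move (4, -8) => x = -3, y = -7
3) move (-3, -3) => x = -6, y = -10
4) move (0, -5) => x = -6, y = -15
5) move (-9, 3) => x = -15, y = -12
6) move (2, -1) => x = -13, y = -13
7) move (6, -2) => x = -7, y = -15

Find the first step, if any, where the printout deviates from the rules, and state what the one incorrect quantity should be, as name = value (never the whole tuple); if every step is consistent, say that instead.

Step 1: x = -7 + (9) = 2, y = 9 + (-8) = 1 — verified.
Step 2: x = 2 + (4) = 6, y = 1 + (-8) = -7 — the printout disagrees here.
That makes step 2 the first incorrect line — x = 6 is what it should show.

step 2, x = 6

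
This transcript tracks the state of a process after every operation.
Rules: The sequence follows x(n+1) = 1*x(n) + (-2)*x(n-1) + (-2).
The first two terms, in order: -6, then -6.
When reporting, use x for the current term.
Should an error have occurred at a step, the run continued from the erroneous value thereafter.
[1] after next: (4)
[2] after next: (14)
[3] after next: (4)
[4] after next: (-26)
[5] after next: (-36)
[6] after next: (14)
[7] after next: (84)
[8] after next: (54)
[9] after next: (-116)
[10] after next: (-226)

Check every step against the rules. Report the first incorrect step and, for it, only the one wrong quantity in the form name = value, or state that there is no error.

step 1: x = 1*(-6) + (-2)*(-6) + (-2) = 4 -> same as recorded
step 2: x = 1*(4) + (-2)*(-6) + (-2) = 14 -> matches
step 3: x = 1*(14) + (-2)*(4) + (-2) = 4 -> matches
step 4: x = 1*(4) + (-2)*(14) + (-2) = -26 -> checks out
step 5: x = 1*(-26) + (-2)*(4) + (-2) = -36 -> confirmed correct
step 6: x = 1*(-36) + (-2)*(-26) + (-2) = 14 -> exactly as logged
step 7: x = 1*(14) + (-2)*(-36) + (-2) = 84 -> no discrepancy
step 8: x = 1*(84) + (-2)*(14) + (-2) = 54 -> in agreement
step 9: x = 1*(54) + (-2)*(84) + (-2) = -116 -> exactly as logged
step 10: x = 1*(-116) + (-2)*(54) + (-2) = -226 -> confirmed correct
The recomputation confirms every line.

no error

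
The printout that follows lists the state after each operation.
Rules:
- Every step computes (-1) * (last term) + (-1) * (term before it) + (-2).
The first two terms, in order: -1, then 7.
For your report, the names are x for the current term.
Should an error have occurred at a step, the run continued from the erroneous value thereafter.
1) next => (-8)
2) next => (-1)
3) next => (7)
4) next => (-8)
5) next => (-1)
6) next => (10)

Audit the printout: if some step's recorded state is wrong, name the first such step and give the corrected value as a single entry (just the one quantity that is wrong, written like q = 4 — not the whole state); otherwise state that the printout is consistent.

Step 1: x = -1*(7) + (-1)*(-1) + (-2) = -8 — exactly as logged.
Step 2: x = -1*(-8) + (-1)*(7) + (-2) = -1 — no discrepancy.
Step 3: x = -1*(-1) + (-1)*(-8) + (-2) = 7 — in agreement.
Step 4: x = -1*(7) + (-1)*(-1) + (-2) = -8 — consistent with the printout.
Step 5: x = -1*(-8) + (-1)*(7) + (-2) = -1 — checks out.
Step 6: x = -1*(-1) + (-1)*(-8) + (-2) = 7 — this is not what the printout shows.
The earliest wrong entry is at step 6: it should read x = 7.

step 6, x = 7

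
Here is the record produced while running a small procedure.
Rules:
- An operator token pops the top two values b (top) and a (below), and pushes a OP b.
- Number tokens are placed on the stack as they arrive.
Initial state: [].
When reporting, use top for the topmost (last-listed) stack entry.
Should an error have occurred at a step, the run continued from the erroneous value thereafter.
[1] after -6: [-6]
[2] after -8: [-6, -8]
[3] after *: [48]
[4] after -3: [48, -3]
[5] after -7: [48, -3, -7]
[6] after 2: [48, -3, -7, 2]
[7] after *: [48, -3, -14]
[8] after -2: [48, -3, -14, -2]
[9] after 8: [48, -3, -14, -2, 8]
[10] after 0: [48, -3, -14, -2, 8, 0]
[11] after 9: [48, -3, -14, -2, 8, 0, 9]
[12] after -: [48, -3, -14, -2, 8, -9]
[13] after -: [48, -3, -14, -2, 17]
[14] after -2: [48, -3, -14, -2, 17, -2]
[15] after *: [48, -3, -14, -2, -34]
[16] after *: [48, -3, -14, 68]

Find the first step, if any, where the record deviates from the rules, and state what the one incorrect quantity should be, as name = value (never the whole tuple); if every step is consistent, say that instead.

no error

Recomputing the run from the initial state:
step 1: [-6]
step 2: [-6, -8]
step 3: [48]
step 4: [48, -3]
step 5: [48, -3, -7]
step 6: [48, -3, -7, 2]
step 7: [48, -3, -14]
step 8: [48, -3, -14, -2]
step 9: [48, -3, -14, -2, 8]
step 10: [48, -3, -14, -2, 8, 0]
step 11: [48, -3, -14, -2, 8, 0, 9]
step 12: [48, -3, -14, -2, 8, -9]
step 13: [48, -3, -14, -2, 17]
step 14: [48, -3, -14, -2, 17, -2]
step 15: [48, -3, -14, -2, -34]
step 16: [48, -3, -14, 68]
This matches the record at every step.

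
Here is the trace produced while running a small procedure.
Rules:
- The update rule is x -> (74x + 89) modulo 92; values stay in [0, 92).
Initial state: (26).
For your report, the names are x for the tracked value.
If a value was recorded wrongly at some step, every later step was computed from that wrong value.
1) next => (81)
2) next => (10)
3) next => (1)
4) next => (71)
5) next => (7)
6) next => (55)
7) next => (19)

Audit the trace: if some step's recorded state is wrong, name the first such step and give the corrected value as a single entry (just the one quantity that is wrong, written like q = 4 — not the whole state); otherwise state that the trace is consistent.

Recomputing the run from the initial state:
step 1: x = 81
step 2: x = 11
step 3: x = 75
step 4: x = 27
step 5: x = 63
step 6: x = 59
step 7: x = 39
The first disagreement with the trace is at step 2, where the value should be x = 11.

step 2, x = 11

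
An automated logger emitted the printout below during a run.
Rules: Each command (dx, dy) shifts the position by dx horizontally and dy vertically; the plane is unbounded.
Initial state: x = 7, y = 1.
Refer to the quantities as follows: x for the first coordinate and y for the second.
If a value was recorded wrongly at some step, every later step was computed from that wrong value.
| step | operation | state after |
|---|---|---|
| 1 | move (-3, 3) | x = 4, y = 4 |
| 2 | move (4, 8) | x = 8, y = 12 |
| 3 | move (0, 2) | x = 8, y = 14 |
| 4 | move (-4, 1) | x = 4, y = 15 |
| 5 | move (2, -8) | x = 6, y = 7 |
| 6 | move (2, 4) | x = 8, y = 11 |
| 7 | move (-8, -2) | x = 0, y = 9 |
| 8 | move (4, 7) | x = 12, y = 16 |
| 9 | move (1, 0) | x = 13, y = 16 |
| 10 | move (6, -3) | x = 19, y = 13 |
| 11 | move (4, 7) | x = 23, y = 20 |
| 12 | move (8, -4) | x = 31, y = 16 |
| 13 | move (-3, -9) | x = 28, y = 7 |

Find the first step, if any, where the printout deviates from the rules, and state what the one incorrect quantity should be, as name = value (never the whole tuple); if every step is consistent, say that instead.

step 1: x = 7 + (-3) = 4, y = 1 + (3) = 4 -> same as recorded
step 2: x = 4 + (4) = 8, y = 4 + (8) = 12 -> consistent with the printout
step 3: x = 8 + (0) = 8, y = 12 + (2) = 14 -> confirmed correct
step 4: x = 8 + (-4) = 4, y = 14 + (1) = 15 -> exactly as logged
step 5: x = 4 + (2) = 6, y = 15 + (-8) = 7 -> verified
step 6: x = 6 + (2) = 8, y = 7 + (4) = 11 -> checks out
step 7: x = 8 + (-8) = 0, y = 11 + (-2) = 9 -> verified
step 8: x = 0 + (4) = 4, y = 9 + (7) = 16 -> the entry is off here
First deviation found at step 8; the corrected entry is x = 4.

step 8, x = 4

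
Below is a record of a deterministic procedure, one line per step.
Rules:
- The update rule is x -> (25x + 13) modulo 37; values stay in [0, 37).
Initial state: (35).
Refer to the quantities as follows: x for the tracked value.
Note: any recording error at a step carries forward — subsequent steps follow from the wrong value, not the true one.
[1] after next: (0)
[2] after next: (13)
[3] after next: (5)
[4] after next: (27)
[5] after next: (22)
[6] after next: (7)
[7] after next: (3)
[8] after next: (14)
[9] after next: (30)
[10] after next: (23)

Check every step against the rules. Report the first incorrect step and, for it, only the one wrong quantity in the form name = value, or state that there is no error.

step 6, x = 8

1. x = (25*35 + 13) mod 37 = 0 (confirmed correct)
2. x = (25*0 + 13) mod 37 = 13 (matches)
3. x = (25*13 + 13) mod 37 = 5 (matches)
4. x = (25*5 + 13) mod 37 = 27 (checks out)
5. x = (25*27 + 13) mod 37 = 22 (checks out)
6. x = (25*22 + 13) mod 37 = 8 (the record has a different value)
The earliest wrong entry is at step 6: it should read x = 8.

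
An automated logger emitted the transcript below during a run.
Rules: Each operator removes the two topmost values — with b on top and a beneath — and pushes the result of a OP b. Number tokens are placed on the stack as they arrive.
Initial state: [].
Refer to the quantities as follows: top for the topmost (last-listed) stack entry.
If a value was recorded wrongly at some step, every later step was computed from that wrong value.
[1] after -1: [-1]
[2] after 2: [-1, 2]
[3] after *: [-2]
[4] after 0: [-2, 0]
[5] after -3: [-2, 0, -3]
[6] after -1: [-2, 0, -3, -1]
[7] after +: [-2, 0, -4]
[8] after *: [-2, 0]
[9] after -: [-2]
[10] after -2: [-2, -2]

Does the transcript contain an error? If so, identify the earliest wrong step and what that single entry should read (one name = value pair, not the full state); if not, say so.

Step 1: push -1: top = -1 — no discrepancy.
Step 2: push 2: top = 2 — agrees with the transcript.
Step 3: -1 * 2 = -2 — exactly as logged.
Step 4: push 0: top = 0 — checks out.
Step 5: push -3: top = -3 — matches.
Step 6: push -1: top = -1 — matches.
Step 7: -3 + -1 = -4 — checks out.
Step 8: 0 * -4 = 0 — no discrepancy.
Step 9: -2 - 0 = -2 — no discrepancy.
Step 10: push -2: top = -2 — matches.
The whole run recomputes cleanly — no discrepancies.

no error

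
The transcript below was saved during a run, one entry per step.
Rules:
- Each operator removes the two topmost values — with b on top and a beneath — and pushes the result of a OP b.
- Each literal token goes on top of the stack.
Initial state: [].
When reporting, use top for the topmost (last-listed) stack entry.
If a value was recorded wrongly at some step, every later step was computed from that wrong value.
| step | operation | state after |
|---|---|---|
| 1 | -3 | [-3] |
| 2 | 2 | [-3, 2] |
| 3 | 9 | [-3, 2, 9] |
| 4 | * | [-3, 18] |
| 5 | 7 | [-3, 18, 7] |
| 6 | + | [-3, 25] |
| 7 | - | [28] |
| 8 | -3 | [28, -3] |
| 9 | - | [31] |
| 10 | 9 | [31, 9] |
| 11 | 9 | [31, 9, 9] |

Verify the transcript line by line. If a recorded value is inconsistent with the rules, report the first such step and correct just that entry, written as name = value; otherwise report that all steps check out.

1. push -3: top = -3 (verified)
2. push 2: top = 2 (checks out)
3. push 9: top = 9 (verified)
4. 2 * 9 = 18 (in agreement)
5. push 7: top = 7 (confirmed correct)
6. 18 + 7 = 25 (consistent with the transcript)
7. -3 - 25 = -28 (the recorded entry deviates here)
Step 7 is the first one off; corrected, top = -28.

step 7, top = -28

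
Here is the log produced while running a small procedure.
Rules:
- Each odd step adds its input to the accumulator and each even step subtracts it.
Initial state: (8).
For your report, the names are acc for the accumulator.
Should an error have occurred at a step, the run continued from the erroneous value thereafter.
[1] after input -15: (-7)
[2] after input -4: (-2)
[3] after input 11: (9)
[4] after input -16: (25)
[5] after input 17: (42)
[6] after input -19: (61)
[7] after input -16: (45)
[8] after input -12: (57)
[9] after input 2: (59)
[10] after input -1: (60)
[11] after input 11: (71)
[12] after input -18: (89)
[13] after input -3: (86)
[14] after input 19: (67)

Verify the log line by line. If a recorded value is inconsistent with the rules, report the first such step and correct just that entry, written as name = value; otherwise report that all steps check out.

step 2, acc = -3

1. acc = 8 + -15 = -7 (confirmed correct)
2. acc = -7 - -4 = -3 (the log has a different value)
Step 2 is the first one off; corrected, acc = -3.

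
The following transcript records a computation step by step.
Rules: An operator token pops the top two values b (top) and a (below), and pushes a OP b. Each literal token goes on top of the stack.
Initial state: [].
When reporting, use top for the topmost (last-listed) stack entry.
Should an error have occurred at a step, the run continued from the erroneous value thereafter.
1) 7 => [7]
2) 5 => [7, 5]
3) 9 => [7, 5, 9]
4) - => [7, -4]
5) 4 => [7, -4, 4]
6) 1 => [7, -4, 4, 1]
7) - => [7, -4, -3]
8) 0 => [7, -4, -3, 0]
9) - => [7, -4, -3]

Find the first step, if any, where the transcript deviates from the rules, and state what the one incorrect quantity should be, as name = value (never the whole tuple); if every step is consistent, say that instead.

Recomputing the run from the initial state:
step 1: [7]
step 2: [7, 5]
step 3: [7, 5, 9]
step 4: [7, -4]
step 5: [7, -4, 4]
step 6: [7, -4, 4, 1]
step 7: [7, -4, 3]
step 8: [7, -4, 3, 0]
step 9: [7, -4, 3]
The first disagreement with the transcript is at step 7, where the value should be top = 3.

step 7, top = 3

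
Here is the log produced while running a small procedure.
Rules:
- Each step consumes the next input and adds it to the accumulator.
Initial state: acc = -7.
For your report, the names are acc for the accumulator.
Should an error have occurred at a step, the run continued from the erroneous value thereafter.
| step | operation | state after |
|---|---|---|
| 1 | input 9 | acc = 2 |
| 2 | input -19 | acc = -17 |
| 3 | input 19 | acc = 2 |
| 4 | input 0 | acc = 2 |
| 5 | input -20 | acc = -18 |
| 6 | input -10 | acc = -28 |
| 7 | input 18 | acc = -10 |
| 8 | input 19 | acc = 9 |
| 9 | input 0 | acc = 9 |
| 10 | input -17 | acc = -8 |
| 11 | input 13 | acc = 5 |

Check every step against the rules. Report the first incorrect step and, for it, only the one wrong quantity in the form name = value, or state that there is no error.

step 1: acc = -7 + 9 = 2 -> exactly as logged
step 2: acc = 2 + -19 = -17 -> checks out
step 3: acc = -17 + 19 = 2 -> verified
step 4: acc = 2 + 0 = 2 -> confirmed correct
step 5: acc = 2 + -20 = -18 -> same as recorded
step 6: acc = -18 + -10 = -28 -> checks out
step 7: acc = -28 + 18 = -10 -> in agreement
step 8: acc = -10 + 19 = 9 -> agrees with the log
step 9: acc = 9 + 0 = 9 -> in agreement
step 10: acc = 9 + -17 = -8 -> confirmed correct
step 11: acc = -8 + 13 = 5 -> agrees with the log
The recomputation confirms every line.

no error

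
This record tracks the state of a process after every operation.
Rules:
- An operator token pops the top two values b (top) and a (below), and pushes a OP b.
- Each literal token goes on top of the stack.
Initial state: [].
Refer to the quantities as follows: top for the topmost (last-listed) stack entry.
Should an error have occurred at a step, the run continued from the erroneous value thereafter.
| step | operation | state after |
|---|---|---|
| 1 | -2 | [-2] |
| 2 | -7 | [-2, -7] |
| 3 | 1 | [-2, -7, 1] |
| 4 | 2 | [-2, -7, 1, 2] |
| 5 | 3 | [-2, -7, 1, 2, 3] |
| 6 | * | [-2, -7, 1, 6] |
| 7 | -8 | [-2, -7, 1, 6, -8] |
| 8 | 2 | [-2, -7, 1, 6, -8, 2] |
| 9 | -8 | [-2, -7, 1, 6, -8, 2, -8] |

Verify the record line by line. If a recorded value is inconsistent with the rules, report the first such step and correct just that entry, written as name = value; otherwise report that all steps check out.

step 1: push -2: top = -2 -> matches
step 2: push -7: top = -7 -> confirmed correct
step 3: push 1: top = 1 -> no discrepancy
step 4: push 2: top = 2 -> consistent with the record
step 5: push 3: top = 3 -> in agreement
step 6: 2 * 3 = 6 -> agrees with the record
step 7: push -8: top = -8 -> same as recorded
step 8: push 2: top = 2 -> same as recorded
step 9: push -8: top = -8 -> verified
All entries verified; no error found.

no error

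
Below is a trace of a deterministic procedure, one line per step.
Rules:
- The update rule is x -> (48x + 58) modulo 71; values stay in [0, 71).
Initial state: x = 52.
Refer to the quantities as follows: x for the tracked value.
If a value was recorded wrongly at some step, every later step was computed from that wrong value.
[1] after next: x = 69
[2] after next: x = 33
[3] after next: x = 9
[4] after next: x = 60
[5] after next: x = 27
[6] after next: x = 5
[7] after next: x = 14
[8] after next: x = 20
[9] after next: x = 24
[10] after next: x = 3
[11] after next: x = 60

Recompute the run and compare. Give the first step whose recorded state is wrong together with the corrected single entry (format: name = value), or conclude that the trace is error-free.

step 4, x = 64

Recomputing the run from the initial state:
step 1: x = 69
step 2: x = 33
step 3: x = 9
step 4: x = 64
step 5: x = 6
step 6: x = 62
step 7: x = 52
step 8: x = 69
step 9: x = 33
step 10: x = 9
step 11: x = 64
The first disagreement with the trace is at step 4, where the value should be x = 64.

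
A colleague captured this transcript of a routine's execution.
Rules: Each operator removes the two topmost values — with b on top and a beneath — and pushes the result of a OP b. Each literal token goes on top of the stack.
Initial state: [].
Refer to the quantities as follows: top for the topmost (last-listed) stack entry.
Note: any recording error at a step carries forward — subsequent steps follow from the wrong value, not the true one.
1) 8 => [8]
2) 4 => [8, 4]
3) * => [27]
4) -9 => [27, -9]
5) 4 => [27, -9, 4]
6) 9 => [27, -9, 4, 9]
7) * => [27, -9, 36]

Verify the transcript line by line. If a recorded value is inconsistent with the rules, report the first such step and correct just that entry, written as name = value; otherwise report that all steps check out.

step 3, top = 32

Recomputing the run from the initial state:
step 1: [8]
step 2: [8, 4]
step 3: [32]
step 4: [32, -9]
step 5: [32, -9, 4]
step 6: [32, -9, 4, 9]
step 7: [32, -9, 36]
The first disagreement with the transcript is at step 3, where the value should be top = 32.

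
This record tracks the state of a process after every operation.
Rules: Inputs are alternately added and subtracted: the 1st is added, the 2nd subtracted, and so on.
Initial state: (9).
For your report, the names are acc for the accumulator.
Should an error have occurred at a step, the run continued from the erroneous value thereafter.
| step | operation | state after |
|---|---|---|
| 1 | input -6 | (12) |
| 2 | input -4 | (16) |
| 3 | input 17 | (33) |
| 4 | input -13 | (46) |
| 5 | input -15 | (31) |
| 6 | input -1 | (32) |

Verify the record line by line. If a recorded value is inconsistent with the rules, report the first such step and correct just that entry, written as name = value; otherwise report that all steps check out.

step 1, acc = 3

step 1: acc = 9 + -6 = 3 -> this is not what the record shows
So the first discrepancy is step 1, where the right value is acc = 3.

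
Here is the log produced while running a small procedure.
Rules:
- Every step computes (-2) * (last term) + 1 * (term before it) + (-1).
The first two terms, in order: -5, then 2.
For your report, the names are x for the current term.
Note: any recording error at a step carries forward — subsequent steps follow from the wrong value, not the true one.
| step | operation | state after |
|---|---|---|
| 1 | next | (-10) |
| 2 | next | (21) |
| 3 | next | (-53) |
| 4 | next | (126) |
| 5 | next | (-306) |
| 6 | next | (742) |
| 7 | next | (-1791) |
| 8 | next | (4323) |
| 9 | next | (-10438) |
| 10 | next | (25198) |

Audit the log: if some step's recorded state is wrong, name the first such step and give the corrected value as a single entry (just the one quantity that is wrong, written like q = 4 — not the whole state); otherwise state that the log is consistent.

step 6, x = 737

step 1: x = -2*(2) + (1)*(-5) + (-1) = -10 -> confirmed correct
step 2: x = -2*(-10) + (1)*(2) + (-1) = 21 -> confirmed correct
step 3: x = -2*(21) + (1)*(-10) + (-1) = -53 -> agrees with the log
step 4: x = -2*(-53) + (1)*(21) + (-1) = 126 -> in agreement
step 5: x = -2*(126) + (1)*(-53) + (-1) = -306 -> confirmed correct
step 6: x = -2*(-306) + (1)*(126) + (-1) = 737 -> this is not what the log shows
Step 6 is the first one off; corrected, x = 737.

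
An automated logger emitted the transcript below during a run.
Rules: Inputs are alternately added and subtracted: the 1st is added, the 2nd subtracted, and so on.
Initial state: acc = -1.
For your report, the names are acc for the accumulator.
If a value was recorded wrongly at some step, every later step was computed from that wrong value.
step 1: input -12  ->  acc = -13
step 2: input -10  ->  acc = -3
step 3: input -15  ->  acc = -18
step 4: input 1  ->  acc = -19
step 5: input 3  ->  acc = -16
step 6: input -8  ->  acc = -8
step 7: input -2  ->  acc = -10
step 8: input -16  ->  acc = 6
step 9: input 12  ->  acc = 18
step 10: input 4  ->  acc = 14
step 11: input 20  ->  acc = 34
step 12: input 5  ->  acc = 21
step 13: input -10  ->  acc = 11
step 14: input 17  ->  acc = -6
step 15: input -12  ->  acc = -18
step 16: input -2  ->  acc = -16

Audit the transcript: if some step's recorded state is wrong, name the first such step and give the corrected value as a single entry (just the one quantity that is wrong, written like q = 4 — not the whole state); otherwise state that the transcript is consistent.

step 12, acc = 29

Recomputing the run from the initial state:
step 1: acc = -13
step 2: acc = -3
step 3: acc = -18
step 4: acc = -19
step 5: acc = -16
step 6: acc = -8
step 7: acc = -10
step 8: acc = 6
step 9: acc = 18
step 10: acc = 14
step 11: acc = 34
step 12: acc = 29
step 13: acc = 19
step 14: acc = 2
step 15: acc = -10
step 16: acc = -8
The first disagreement with the transcript is at step 12, where the value should be acc = 29.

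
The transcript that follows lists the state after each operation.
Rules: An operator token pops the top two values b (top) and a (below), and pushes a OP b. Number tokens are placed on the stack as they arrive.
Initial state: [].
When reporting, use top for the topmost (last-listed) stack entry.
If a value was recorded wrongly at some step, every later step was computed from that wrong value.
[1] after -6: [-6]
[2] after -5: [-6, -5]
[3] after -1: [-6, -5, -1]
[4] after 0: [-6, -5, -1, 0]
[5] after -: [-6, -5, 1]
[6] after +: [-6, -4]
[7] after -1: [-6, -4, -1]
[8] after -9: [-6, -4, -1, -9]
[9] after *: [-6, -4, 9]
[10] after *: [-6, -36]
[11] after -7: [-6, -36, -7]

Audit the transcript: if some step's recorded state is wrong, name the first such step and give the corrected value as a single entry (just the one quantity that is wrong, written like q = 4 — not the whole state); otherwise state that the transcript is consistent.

step 5, top = -1

1. push -6: top = -6 (same as recorded)
2. push -5: top = -5 (same as recorded)
3. push -1: top = -1 (no discrepancy)
4. push 0: top = 0 (no discrepancy)
5. -1 - 0 = -1 (first mismatch against the transcript)
The audit stops at step 5: the recorded entry is wrong and should be top = -1.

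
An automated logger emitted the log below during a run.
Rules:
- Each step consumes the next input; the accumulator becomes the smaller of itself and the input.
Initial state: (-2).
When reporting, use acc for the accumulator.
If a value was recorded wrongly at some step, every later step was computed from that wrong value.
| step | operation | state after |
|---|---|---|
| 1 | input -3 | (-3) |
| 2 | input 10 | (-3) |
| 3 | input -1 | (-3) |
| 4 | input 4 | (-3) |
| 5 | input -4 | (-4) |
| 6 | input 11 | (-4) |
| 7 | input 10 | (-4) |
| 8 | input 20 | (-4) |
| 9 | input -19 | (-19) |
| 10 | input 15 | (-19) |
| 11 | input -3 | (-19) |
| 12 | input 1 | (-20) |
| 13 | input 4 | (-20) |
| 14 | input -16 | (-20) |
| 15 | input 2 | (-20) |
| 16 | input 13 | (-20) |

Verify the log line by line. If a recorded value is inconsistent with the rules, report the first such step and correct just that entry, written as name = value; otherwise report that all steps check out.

step 12, acc = -19

Step 1: acc = min(-2, -3) = -3 — same as recorded.
Step 2: acc = min(-3, 10) = -3 — exactly as logged.
Step 3: acc = min(-3, -1) = -3 — matches.
Step 4: acc = min(-3, 4) = -3 — matches.
Step 5: acc = min(-3, -4) = -4 — same as recorded.
Step 6: acc = min(-4, 11) = -4 — checks out.
Step 7: acc = min(-4, 10) = -4 — verified.
Step 8: acc = min(-4, 20) = -4 — verified.
Step 9: acc = min(-4, -19) = -19 — matches.
Step 10: acc = min(-19, 15) = -19 — exactly as logged.
Step 11: acc = min(-19, -3) = -19 — exactly as logged.
Step 12: acc = min(-19, 1) = -19 — not what was recorded.
So the first discrepancy is step 12, where the right value is acc = -19.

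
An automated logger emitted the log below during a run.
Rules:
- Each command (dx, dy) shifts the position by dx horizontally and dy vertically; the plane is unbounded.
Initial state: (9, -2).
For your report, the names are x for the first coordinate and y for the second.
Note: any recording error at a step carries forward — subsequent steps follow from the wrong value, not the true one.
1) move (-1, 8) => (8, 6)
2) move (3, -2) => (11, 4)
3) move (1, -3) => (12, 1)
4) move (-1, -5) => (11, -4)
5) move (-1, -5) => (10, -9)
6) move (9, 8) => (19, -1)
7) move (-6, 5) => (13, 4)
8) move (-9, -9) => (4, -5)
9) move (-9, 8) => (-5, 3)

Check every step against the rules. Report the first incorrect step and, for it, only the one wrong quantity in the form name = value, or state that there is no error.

no error

1. x = 9 + (-1) = 8, y = -2 + (8) = 6 (checks out)
2. x = 8 + (3) = 11, y = 6 + (-2) = 4 (verified)
3. x = 11 + (1) = 12, y = 4 + (-3) = 1 (matches)
4. x = 12 + (-1) = 11, y = 1 + (-5) = -4 (same as recorded)
5. x = 11 + (-1) = 10, y = -4 + (-5) = -9 (in agreement)
6. x = 10 + (9) = 19, y = -9 + (8) = -1 (verified)
7. x = 19 + (-6) = 13, y = -1 + (5) = 4 (checks out)
8. x = 13 + (-9) = 4, y = 4 + (-9) = -5 (matches)
9. x = 4 + (-9) = -5, y = -5 + (8) = 3 (matches)
Each recorded entry agrees with the recomputation.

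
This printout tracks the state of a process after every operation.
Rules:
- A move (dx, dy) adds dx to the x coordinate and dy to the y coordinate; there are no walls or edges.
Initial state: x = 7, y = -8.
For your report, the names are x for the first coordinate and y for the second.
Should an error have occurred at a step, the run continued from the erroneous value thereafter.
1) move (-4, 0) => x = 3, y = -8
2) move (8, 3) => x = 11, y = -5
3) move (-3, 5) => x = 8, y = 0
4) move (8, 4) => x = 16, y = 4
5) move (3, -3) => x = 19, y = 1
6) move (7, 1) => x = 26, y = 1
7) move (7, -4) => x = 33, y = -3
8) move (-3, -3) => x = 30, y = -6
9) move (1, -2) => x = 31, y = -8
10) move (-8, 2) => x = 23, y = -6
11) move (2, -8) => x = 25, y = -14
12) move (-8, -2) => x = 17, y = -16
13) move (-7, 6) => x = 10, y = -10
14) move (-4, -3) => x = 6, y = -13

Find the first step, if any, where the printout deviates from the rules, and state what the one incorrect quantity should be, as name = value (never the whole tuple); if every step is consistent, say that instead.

step 6, y = 2

step 1: x = 7 + (-4) = 3, y = -8 + (0) = -8 -> checks out
step 2: x = 3 + (8) = 11, y = -8 + (3) = -5 -> checks out
step 3: x = 11 + (-3) = 8, y = -5 + (5) = 0 -> matches
step 4: x = 8 + (8) = 16, y = 0 + (4) = 4 -> no discrepancy
step 5: x = 16 + (3) = 19, y = 4 + (-3) = 1 -> consistent with the printout
step 6: x = 19 + (7) = 26, y = 1 + (1) = 2 -> the recorded entry deviates here
First incorrect step: 6; the correct value is y = 2.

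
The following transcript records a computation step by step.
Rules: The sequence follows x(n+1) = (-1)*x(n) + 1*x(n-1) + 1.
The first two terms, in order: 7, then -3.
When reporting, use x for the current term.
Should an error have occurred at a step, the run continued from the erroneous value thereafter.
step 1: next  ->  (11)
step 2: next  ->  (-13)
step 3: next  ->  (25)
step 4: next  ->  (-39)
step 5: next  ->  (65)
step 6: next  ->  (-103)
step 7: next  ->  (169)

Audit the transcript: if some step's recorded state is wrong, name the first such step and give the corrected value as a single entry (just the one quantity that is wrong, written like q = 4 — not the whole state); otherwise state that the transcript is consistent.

step 4, x = -37

Step 1: x = -1*(-3) + (1)*(7) + (1) = 11 — verified.
Step 2: x = -1*(11) + (1)*(-3) + (1) = -13 — exactly as logged.
Step 3: x = -1*(-13) + (1)*(11) + (1) = 25 — agrees with the transcript.
Step 4: x = -1*(25) + (1)*(-13) + (1) = -37 — the recorded entry deviates here.
The audit stops at step 4: the recorded entry is wrong and should be x = -37.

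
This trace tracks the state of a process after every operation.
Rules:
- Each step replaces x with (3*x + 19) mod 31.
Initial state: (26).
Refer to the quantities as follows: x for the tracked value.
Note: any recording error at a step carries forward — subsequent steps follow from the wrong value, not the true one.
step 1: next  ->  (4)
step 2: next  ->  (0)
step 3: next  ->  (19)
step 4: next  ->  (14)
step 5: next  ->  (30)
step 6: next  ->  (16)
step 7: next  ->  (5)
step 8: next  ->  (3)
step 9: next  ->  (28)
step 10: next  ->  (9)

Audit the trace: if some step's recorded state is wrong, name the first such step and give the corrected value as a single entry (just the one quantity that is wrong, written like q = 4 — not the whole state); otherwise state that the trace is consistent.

step 10, x = 10

1. x = (3*26 + 19) mod 31 = 4 (matches)
2. x = (3*4 + 19) mod 31 = 0 (consistent with the trace)
3. x = (3*0 + 19) mod 31 = 19 (checks out)
4. x = (3*19 + 19) mod 31 = 14 (same as recorded)
5. x = (3*14 + 19) mod 31 = 30 (verified)
6. x = (3*30 + 19) mod 31 = 16 (confirmed correct)
7. x = (3*16 + 19) mod 31 = 5 (matches)
8. x = (3*5 + 19) mod 31 = 3 (verified)
9. x = (3*3 + 19) mod 31 = 28 (exactly as logged)
10. x = (3*28 + 19) mod 31 = 10 (the trace disagrees here)
The earliest wrong entry is at step 10: it should read x = 10.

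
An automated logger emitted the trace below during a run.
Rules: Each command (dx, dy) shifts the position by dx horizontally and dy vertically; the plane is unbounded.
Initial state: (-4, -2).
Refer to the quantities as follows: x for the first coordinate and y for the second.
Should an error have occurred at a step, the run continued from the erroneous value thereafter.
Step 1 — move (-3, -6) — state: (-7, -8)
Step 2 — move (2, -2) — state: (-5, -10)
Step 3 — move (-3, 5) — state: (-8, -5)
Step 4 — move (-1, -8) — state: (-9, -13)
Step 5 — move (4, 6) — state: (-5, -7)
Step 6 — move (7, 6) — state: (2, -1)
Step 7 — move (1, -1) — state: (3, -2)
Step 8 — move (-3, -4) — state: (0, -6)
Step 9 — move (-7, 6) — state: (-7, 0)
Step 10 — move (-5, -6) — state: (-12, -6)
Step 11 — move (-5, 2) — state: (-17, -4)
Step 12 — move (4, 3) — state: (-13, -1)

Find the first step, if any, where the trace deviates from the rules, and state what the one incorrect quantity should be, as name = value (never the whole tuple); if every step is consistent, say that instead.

Recomputing the run from the initial state:
step 1: x = -7, y = -8
step 2: x = -5, y = -10
step 3: x = -8, y = -5
step 4: x = -9, y = -13
step 5: x = -5, y = -7
step 6: x = 2, y = -1
step 7: x = 3, y = -2
step 8: x = 0, y = -6
step 9: x = -7, y = 0
step 10: x = -12, y = -6
step 11: x = -17, y = -4
step 12: x = -13, y = -1
This matches the trace at every step.

no error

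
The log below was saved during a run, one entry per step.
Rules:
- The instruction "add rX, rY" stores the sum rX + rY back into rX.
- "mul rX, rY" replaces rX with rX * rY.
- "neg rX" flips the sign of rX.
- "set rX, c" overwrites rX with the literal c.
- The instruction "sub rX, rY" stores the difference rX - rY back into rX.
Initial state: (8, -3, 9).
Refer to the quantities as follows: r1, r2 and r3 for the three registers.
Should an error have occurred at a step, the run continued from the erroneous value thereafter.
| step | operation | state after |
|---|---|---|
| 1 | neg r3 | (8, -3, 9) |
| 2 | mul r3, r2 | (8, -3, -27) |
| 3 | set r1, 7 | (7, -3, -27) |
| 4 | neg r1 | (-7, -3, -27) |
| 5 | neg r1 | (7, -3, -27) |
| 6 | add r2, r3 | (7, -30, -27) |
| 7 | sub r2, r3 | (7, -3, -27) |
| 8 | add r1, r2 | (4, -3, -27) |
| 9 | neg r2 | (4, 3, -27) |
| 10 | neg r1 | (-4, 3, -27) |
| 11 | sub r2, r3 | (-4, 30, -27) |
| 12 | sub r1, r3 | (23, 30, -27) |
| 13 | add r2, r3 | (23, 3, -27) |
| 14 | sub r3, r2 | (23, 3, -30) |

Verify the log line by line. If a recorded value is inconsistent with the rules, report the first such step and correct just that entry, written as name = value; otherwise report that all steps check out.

step 1, r3 = -9

1. r3 = -(9) = -9 (this is not what the log shows)
Conclusion: step 1 carries the first error; the entry should be r3 = -9.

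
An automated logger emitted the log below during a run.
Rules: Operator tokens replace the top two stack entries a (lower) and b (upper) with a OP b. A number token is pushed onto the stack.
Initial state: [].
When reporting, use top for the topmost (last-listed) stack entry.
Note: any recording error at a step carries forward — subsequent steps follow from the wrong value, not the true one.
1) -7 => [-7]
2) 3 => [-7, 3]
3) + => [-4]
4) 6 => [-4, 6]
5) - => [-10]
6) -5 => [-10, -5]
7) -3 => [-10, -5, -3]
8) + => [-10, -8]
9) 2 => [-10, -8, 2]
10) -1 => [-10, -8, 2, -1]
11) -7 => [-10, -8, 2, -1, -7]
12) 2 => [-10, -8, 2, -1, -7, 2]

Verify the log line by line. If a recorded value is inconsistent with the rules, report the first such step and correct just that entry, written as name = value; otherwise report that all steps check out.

Recomputing the run from the initial state:
step 1: [-7]
step 2: [-7, 3]
step 3: [-4]
step 4: [-4, 6]
step 5: [-10]
step 6: [-10, -5]
step 7: [-10, -5, -3]
step 8: [-10, -8]
step 9: [-10, -8, 2]
step 10: [-10, -8, 2, -1]
step 11: [-10, -8, 2, -1, -7]
step 12: [-10, -8, 2, -1, -7, 2]
This matches the log at every step.

no error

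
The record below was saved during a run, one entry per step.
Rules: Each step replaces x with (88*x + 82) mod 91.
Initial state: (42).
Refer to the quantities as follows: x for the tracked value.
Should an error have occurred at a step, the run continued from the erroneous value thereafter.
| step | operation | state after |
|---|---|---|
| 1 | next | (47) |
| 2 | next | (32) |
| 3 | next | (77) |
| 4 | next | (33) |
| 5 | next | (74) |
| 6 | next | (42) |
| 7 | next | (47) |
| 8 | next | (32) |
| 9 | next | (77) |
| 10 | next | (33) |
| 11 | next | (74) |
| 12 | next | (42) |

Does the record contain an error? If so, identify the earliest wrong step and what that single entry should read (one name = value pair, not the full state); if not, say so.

1. x = (88*42 + 82) mod 91 = 47 (checks out)
2. x = (88*47 + 82) mod 91 = 32 (matches)
3. x = (88*32 + 82) mod 91 = 77 (same as recorded)
4. x = (88*77 + 82) mod 91 = 33 (in agreement)
5. x = (88*33 + 82) mod 91 = 74 (verified)
6. x = (88*74 + 82) mod 91 = 42 (confirmed correct)
7. x = (88*42 + 82) mod 91 = 47 (consistent with the record)
8. x = (88*47 + 82) mod 91 = 32 (in agreement)
9. x = (88*32 + 82) mod 91 = 77 (same as recorded)
10. x = (88*77 + 82) mod 91 = 33 (verified)
11. x = (88*33 + 82) mod 91 = 74 (exactly as logged)
12. x = (88*74 + 82) mod 91 = 42 (no discrepancy)
All steps check out; nothing to correct.

no error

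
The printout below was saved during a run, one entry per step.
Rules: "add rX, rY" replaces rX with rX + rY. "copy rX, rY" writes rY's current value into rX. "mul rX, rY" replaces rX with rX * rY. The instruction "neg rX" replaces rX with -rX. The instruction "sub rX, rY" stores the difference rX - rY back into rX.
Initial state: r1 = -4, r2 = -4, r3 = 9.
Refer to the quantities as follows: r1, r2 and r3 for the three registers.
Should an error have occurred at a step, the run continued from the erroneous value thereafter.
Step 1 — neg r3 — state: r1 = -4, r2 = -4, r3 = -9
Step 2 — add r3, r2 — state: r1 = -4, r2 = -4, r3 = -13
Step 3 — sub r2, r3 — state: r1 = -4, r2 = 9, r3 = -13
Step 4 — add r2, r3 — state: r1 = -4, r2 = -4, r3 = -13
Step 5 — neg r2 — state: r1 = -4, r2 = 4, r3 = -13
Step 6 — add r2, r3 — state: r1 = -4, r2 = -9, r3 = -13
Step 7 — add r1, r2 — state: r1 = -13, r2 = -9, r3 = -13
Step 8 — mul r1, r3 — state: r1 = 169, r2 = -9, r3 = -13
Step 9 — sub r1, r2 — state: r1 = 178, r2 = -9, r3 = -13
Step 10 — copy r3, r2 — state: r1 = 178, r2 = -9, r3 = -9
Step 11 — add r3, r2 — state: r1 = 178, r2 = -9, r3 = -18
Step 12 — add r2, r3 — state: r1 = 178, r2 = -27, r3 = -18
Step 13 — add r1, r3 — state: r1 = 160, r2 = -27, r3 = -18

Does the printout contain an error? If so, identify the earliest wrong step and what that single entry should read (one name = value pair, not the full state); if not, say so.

no error

Recomputing the run from the initial state:
step 1: r1 = -4, r2 = -4, r3 = -9
step 2: r1 = -4, r2 = -4, r3 = -13
step 3: r1 = -4, r2 = 9, r3 = -13
step 4: r1 = -4, r2 = -4, r3 = -13
step 5: r1 = -4, r2 = 4, r3 = -13
step 6: r1 = -4, r2 = -9, r3 = -13
step 7: r1 = -13, r2 = -9, r3 = -13
step 8: r1 = 169, r2 = -9, r3 = -13
step 9: r1 = 178, r2 = -9, r3 = -13
step 10: r1 = 178, r2 = -9, r3 = -9
step 11: r1 = 178, r2 = -9, r3 = -18
step 12: r1 = 178, r2 = -27, r3 = -18
step 13: r1 = 160, r2 = -27, r3 = -18
This matches the printout at every step.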